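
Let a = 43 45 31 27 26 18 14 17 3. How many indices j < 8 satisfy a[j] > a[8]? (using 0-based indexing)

8 such elements

The element at index 8 is 3.
Elements before it: 43, 45, 31, 27, 26, 18, 14, 17
Those larger than 3: 43, 45, 31, 27, 26, 18, 14, 17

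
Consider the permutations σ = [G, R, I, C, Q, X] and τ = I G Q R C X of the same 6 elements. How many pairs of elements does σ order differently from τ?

Assign each item its position (1..6) in the first ordering, then rewrite the second ordering as that position sequence:
positions: G→1, R→2, I→3, C→4, Q→5, X→6
second ordering as positions: [3, 1, 5, 2, 4, 6]
Discordant pairs = inversions in this position sequence.
3: 1, 2 → 2
1: 0
5: 2, 4 → 2
2: 0
4: 0
6: 0
Total: 2 + 0 + 2 + 0 + 0 + 0 = 4

4 discordant pairs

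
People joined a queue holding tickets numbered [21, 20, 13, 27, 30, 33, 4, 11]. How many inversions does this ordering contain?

Count, for each position, how many later elements it exceeds:
21: 4
20: 3
13: 2
27: 2
30: 2
33: 2
4: 0
11: 0
Sum: 4 + 3 + 2 + 2 + 2 + 2 + 0 + 0 = 15

Inversions: 15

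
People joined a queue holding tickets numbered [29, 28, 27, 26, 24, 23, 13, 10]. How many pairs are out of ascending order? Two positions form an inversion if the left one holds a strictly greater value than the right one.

28

Element-by-element contributions:
29: 7
28: 6
27: 5
26: 4
24: 3
23: 2
13: 1
10: 0
Sum: 7 + 6 + 5 + 4 + 3 + 2 + 1 + 0 = 28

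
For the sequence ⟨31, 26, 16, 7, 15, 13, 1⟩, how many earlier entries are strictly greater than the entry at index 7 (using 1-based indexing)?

6 such elements

The element at index 7 is 1.
Elements before it: 31, 26, 16, 7, 15, 13
Those larger than 1: 31, 26, 16, 7, 15, 13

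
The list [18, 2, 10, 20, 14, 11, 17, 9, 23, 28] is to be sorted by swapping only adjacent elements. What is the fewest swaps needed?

The minimum number of adjacent swaps to sort an array equals its inversion count, since every such swap removes exactly one inversion.
Count inversions — for each element, later elements that are smaller:
18: 2, 10, 14, 11, 17, 9 → 6
2: none → 0
10: 9 → 1
20: 14, 11, 17, 9 → 4
14: 11, 9 → 2
11: 9 → 1
17: 9 → 1
9: none → 0
23: none → 0
28: none → 0
Total inversions: 6 + 0 + 1 + 4 + 2 + 1 + 1 + 0 + 0 + 0 = 15

15 swaps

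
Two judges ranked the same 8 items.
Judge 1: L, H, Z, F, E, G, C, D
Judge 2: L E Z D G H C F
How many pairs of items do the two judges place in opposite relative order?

11

Assign each item its position (1..8) in the first ordering, then rewrite the second ordering as that position sequence:
positions: L→1, H→2, Z→3, F→4, E→5, G→6, C→7, D→8
second ordering as positions: [1, 5, 3, 8, 6, 2, 7, 4]
Discordant pairs = inversions in this position sequence.
1: 0
5: 3, 2, 4 → 3
3: 2 → 1
8: 6, 2, 7, 4 → 4
6: 2, 4 → 2
2: 0
7: 4 → 1
4: 0
Total: 0 + 3 + 1 + 4 + 2 + 0 + 1 + 0 = 11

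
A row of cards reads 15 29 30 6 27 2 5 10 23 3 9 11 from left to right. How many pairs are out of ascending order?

41 out-of-order pairs

For each element, count later entries that are smaller:
15: 7
29: 9
30: 9
6: 3
27: 7
2: 0
5: 1
10: 2
23: 3
3: 0
9: 0
11: 0
Sum: 7 + 9 + 9 + 3 + 7 + 0 + 1 + 2 + 3 + 0 + 0 + 0 = 41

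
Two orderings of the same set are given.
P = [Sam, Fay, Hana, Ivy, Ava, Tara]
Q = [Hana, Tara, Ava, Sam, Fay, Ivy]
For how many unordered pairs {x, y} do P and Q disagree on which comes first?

9 disagreeing pairs

Assign each item its position (1..6) in the first ordering, then rewrite the second ordering as that position sequence:
positions: Sam→1, Fay→2, Hana→3, Ivy→4, Ava→5, Tara→6
second ordering as positions: [3, 6, 5, 1, 2, 4]
Discordant pairs = inversions in this position sequence.
3: 1, 2 → 2
6: 5, 1, 2, 4 → 4
5: 1, 2, 4 → 3
1: 0
2: 0
4: 0
Total: 2 + 4 + 3 + 0 + 0 + 0 = 9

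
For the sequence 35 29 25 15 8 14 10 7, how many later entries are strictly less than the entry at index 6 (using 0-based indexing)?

1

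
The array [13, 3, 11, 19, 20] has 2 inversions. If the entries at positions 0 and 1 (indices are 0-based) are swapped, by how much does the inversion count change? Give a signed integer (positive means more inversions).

-1

Positions 0 and 1 hold 13 and 3; after swapping, the array is [3, 13, 11, 19, 20].
For each element, count later entries that are smaller:
3: 0
13: 1
11: 0
19: 0
20: 0
Sum: 0 + 1 + 0 + 0 + 0 = 1
Change: 1 − 2 = -1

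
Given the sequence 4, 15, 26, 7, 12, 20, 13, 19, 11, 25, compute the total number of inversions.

17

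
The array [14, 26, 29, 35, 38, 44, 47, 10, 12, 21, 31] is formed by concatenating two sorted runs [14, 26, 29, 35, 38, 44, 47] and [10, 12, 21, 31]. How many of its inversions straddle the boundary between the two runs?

24 cross-inversions

For each element r of the right run, count left-run elements greater than r:
r = 10: 14, 26, 29, 35, 38, 44, 47 → 7
r = 12: 14, 26, 29, 35, 38, 44, 47 → 7
r = 21: 26, 29, 35, 38, 44, 47 → 6
r = 31: 35, 38, 44, 47 → 4
Cross-inversions: 7 + 7 + 6 + 4 = 24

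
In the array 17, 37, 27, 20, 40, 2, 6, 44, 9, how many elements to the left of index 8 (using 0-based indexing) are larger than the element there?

The element at index 8 is 9.
Elements before it: 17, 37, 27, 20, 40, 2, 6, 44
Those larger than 9: 17, 37, 27, 20, 40, 44

6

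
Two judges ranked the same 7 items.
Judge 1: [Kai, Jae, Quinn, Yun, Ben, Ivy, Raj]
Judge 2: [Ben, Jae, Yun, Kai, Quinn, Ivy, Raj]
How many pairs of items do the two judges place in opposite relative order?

7

Assign each item its position (1..7) in the first ordering, then rewrite the second ordering as that position sequence:
positions: Kai→1, Jae→2, Quinn→3, Yun→4, Ben→5, Ivy→6, Raj→7
second ordering as positions: [5, 2, 4, 1, 3, 6, 7]
Discordant pairs = inversions in this position sequence.
5: 2, 4, 1, 3 → 4
2: 1 → 1
4: 1, 3 → 2
1: 0
3: 0
6: 0
7: 0
Total: 4 + 1 + 2 + 0 + 0 + 0 + 0 = 7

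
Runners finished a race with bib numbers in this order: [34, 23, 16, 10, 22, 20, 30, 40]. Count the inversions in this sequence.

Out-of-order pairs: 12

For each element, count later entries that are smaller:
34: 6
23: 4
16: 1
10: 0
22: 1
20: 0
30: 0
40: 0
Sum: 6 + 4 + 1 + 0 + 1 + 0 + 0 + 0 = 12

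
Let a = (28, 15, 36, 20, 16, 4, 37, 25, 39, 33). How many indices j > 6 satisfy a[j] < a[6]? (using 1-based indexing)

0

The element at index 6 is 4.
Elements after it: 37, 25, 39, 33
None of them are smaller than 4.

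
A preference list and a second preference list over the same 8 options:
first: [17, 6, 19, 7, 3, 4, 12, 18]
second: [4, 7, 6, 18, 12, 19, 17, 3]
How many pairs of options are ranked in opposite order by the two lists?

There are 17 pairs.

Assign each item its position (1..8) in the first ordering, then rewrite the second ordering as that position sequence:
positions: 17→1, 6→2, 19→3, 7→4, 3→5, 4→6, 12→7, 18→8
second ordering as positions: [6, 4, 2, 8, 7, 3, 1, 5]
Discordant pairs = inversions in this position sequence.
6: 4, 2, 3, 1, 5 → 5
4: 2, 3, 1 → 3
2: 1 → 1
8: 7, 3, 1, 5 → 4
7: 3, 1, 5 → 3
3: 1 → 1
1: 0
5: 0
Total: 5 + 3 + 1 + 4 + 3 + 1 + 0 + 0 = 17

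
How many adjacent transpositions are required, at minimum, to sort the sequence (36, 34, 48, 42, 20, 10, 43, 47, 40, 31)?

The minimum number of adjacent swaps to sort an array equals its inversion count, since every such swap removes exactly one inversion.
Count inversions — for each element, later elements that are smaller:
36: 34, 20, 10, 31 → 4
34: 20, 10, 31 → 3
48: 42, 20, 10, 43, 47, 40, 31 → 7
42: 20, 10, 40, 31 → 4
20: 10 → 1
10: none → 0
43: 40, 31 → 2
47: 40, 31 → 2
40: 31 → 1
31: none → 0
Total inversions: 4 + 3 + 7 + 4 + 1 + 0 + 2 + 2 + 1 + 0 = 24

24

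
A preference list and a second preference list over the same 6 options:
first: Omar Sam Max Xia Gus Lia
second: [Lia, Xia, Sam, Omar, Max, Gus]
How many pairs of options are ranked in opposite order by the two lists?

Assign each item its position (1..6) in the first ordering, then rewrite the second ordering as that position sequence:
positions: Omar→1, Sam→2, Max→3, Xia→4, Gus→5, Lia→6
second ordering as positions: [6, 4, 2, 1, 3, 5]
Discordant pairs = inversions in this position sequence.
6: 4, 2, 1, 3, 5 → 5
4: 2, 1, 3 → 3
2: 1 → 1
1: 0
3: 0
5: 0
Total: 5 + 3 + 1 + 0 + 0 + 0 = 9

Pairs: 9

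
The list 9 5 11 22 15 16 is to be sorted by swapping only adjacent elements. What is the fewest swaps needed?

There are 3 swaps.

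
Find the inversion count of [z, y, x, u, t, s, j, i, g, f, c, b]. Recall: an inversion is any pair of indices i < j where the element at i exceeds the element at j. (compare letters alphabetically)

66 out-of-order pairs

Count, for each position, how many later elements it exceeds:
z → y, x, u, t, s, j, i, g, f, c, b → 11
y → x, u, t, s, j, i, g, f, c, b → 10
x → u, t, s, j, i, g, f, c, b → 9
u → t, s, j, i, g, f, c, b → 8
t → s, j, i, g, f, c, b → 7
s → j, i, g, f, c, b → 6
j → i, g, f, c, b → 5
i → g, f, c, b → 4
g → f, c, b → 3
f → c, b → 2
c → b → 1
b → none → 0
Sum: 11 + 10 + 9 + 8 + 7 + 6 + 5 + 4 + 3 + 2 + 1 + 0 = 66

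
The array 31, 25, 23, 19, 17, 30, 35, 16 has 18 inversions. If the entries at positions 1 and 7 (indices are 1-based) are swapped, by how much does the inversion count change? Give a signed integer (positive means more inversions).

+1

Positions 1 and 7 hold 31 and 35; after swapping, the array is [35, 25, 23, 19, 17, 30, 31, 16].
Sweep left to right; for each value list the smaller values that follow it:
35 → 25, 23, 19, 17, 30, 31, 16 → 7
25 → 23, 19, 17, 16 → 4
23 → 19, 17, 16 → 3
19 → 17, 16 → 2
17 → 16 → 1
30 → 16 → 1
31 → 16 → 1
16 → none → 0
Sum: 7 + 4 + 3 + 2 + 1 + 1 + 1 + 0 = 19
Change: 19 − 18 = +1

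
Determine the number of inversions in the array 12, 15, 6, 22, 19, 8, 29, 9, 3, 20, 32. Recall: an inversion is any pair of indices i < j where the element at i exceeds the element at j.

22 out-of-order pairs

Element-by-element contributions:
12 → 6, 8, 9, 3 → 4
15 → 6, 8, 9, 3 → 4
6 → 3 → 1
22 → 19, 8, 9, 3, 20 → 5
19 → 8, 9, 3 → 3
8 → 3 → 1
29 → 9, 3, 20 → 3
9 → 3 → 1
3 → none → 0
20 → none → 0
32 → none → 0
Sum: 4 + 4 + 1 + 5 + 3 + 1 + 3 + 1 + 0 + 0 + 0 = 22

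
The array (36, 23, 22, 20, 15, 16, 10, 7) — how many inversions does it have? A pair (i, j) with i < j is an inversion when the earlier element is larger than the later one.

Count, for each position, how many later elements it exceeds:
36: 7
23: 6
22: 5
20: 4
15: 2
16: 2
10: 1
7: 0
Sum: 7 + 6 + 5 + 4 + 2 + 2 + 1 + 0 = 27

Out-of-order pairs: 27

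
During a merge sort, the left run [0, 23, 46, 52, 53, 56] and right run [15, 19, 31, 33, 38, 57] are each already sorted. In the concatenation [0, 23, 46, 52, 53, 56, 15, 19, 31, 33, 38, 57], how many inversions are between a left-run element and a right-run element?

22

For each element r of the right run, count left-run elements greater than r:
r = 15: 23, 46, 52, 53, 56 → 5
r = 19: 23, 46, 52, 53, 56 → 5
r = 31: 46, 52, 53, 56 → 4
r = 33: 46, 52, 53, 56 → 4
r = 38: 46, 52, 53, 56 → 4
r = 57: none → 0
Cross-inversions: 5 + 5 + 4 + 4 + 4 + 0 = 22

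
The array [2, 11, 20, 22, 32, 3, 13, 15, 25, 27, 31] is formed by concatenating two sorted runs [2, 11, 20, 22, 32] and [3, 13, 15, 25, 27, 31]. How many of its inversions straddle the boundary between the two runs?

13 cross-inversions

Count, for every r in R, how many entries of L exceed r:
r = 3: 11, 20, 22, 32 → 4
r = 13: 20, 22, 32 → 3
r = 15: 20, 22, 32 → 3
r = 25: 32 → 1
r = 27: 32 → 1
r = 31: 32 → 1
Cross-inversions: 4 + 3 + 3 + 1 + 1 + 1 = 13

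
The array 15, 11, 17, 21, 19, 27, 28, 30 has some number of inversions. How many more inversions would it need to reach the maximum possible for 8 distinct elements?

26 inversions short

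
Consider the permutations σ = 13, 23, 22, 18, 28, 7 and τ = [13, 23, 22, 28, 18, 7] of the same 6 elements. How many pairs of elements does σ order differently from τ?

Assign each item its position (1..6) in the first ordering, then rewrite the second ordering as that position sequence:
positions: 13→1, 23→2, 22→3, 18→4, 28→5, 7→6
second ordering as positions: [1, 2, 3, 5, 4, 6]
Discordant pairs = inversions in this position sequence.
1: 0
2: 0
3: 0
5: 4 → 1
4: 0
6: 0
Total: 0 + 0 + 0 + 1 + 0 + 0 = 1

1 discordant pair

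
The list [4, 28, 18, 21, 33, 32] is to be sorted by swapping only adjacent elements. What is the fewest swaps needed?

Adjacent swaps: 3

The minimum number of adjacent swaps to sort an array equals its inversion count, since every such swap removes exactly one inversion.
Count inversions — for each element, later elements that are smaller:
4: none → 0
28: 18, 21 → 2
18: none → 0
21: none → 0
33: 32 → 1
32: none → 0
Total inversions: 0 + 2 + 0 + 0 + 1 + 0 = 3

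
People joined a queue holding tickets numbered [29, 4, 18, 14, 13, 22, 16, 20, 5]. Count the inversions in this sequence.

Sweep left to right; for each value list the smaller values that follow it:
29: 8
4: 0
18: 4
14: 2
13: 1
22: 3
16: 1
20: 1
5: 0
Sum: 8 + 0 + 4 + 2 + 1 + 3 + 1 + 1 + 0 = 20

20 inversions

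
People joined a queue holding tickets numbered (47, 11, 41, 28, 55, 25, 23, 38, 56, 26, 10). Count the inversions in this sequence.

32

Element-by-element contributions:
47 → 11, 41, 28, 25, 23, 38, 26, 10 → 8
11 → 10 → 1
41 → 28, 25, 23, 38, 26, 10 → 6
28 → 25, 23, 26, 10 → 4
55 → 25, 23, 38, 26, 10 → 5
25 → 23, 10 → 2
23 → 10 → 1
38 → 26, 10 → 2
56 → 26, 10 → 2
26 → 10 → 1
10 → none → 0
Sum: 8 + 1 + 6 + 4 + 5 + 2 + 1 + 2 + 2 + 1 + 0 = 32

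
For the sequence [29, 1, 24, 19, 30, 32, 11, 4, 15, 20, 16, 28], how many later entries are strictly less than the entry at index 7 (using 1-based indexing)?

1

The element at index 7 is 11.
Elements after it: 4, 15, 20, 16, 28
Those smaller than 11: 4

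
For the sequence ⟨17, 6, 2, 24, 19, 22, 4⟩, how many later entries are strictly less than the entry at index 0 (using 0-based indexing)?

The element at index 0 is 17.
Elements after it: 6, 2, 24, 19, 22, 4
Those smaller than 17: 6, 2, 4

3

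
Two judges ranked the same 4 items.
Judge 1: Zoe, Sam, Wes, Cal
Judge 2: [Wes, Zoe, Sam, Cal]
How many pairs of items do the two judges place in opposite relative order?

2 discordant pairs

Assign each item its position (1..4) in the first ordering, then rewrite the second ordering as that position sequence:
positions: Zoe→1, Sam→2, Wes→3, Cal→4
second ordering as positions: [3, 1, 2, 4]
Discordant pairs = inversions in this position sequence.
3: 1, 2 → 2
1: 0
2: 0
4: 0
Total: 2 + 0 + 0 + 0 = 2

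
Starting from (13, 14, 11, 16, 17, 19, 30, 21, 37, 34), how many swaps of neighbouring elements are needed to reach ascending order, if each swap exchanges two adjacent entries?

4

The minimum number of adjacent swaps to sort an array equals its inversion count, since every such swap removes exactly one inversion.
Count inversions — for each element, later elements that are smaller:
13: 11 → 1
14: 11 → 1
11: none → 0
16: none → 0
17: none → 0
19: none → 0
30: 21 → 1
21: none → 0
37: 34 → 1
34: none → 0
Total inversions: 1 + 1 + 0 + 0 + 0 + 0 + 1 + 0 + 1 + 0 = 4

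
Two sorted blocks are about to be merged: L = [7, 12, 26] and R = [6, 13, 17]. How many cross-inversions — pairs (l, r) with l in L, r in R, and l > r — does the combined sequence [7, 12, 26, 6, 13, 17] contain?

5 cross-inversions

Count, for every r in R, how many entries of L exceed r:
r = 6: 7, 12, 26 → 3
r = 13: 26 → 1
r = 17: 26 → 1
Cross-inversions: 3 + 1 + 1 = 5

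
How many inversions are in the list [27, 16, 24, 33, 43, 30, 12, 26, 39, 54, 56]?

15 inversions

For each element, count later entries that are smaller:
27 → 16, 24, 12, 26 → 4
16 → 12 → 1
24 → 12 → 1
33 → 30, 12, 26 → 3
43 → 30, 12, 26, 39 → 4
30 → 12, 26 → 2
12 → none → 0
26 → none → 0
39 → none → 0
54 → none → 0
56 → none → 0
Sum: 4 + 1 + 1 + 3 + 4 + 2 + 0 + 0 + 0 + 0 + 0 = 15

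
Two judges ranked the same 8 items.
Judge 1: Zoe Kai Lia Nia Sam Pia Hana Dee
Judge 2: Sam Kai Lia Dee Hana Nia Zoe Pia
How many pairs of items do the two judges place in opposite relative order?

14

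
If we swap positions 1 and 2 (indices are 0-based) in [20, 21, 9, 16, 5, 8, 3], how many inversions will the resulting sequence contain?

17

Positions 1 and 2 hold 21 and 9; after swapping, the array is [20, 9, 21, 16, 5, 8, 3].
Sweep left to right; for each value list the smaller values that follow it:
20 → 9, 16, 5, 8, 3 → 5
9 → 5, 8, 3 → 3
21 → 16, 5, 8, 3 → 4
16 → 5, 8, 3 → 3
5 → 3 → 1
8 → 3 → 1
3 → none → 0
Sum: 5 + 3 + 4 + 3 + 1 + 1 + 0 = 17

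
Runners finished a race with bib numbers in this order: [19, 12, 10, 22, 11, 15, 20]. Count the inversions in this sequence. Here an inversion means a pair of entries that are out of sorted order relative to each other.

9

Sweep left to right; for each value list the smaller values that follow it:
19: 4
12: 2
10: 0
22: 3
11: 0
15: 0
20: 0
Sum: 4 + 2 + 0 + 3 + 0 + 0 + 0 = 9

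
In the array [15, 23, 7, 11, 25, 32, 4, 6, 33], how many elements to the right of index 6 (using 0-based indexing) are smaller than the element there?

The element at index 6 is 4.
Elements after it: 6, 33
None of them are smaller than 4.

0 such elements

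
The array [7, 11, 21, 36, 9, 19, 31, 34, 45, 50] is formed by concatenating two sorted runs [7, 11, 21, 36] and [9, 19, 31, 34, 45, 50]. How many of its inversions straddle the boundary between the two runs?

Count, for every r in R, how many entries of L exceed r:
r = 9: 11, 21, 36 → 3
r = 19: 21, 36 → 2
r = 31: 36 → 1
r = 34: 36 → 1
r = 45: none → 0
r = 50: none → 0
Cross-inversions: 3 + 2 + 1 + 1 + 0 + 0 = 7

7 split inversions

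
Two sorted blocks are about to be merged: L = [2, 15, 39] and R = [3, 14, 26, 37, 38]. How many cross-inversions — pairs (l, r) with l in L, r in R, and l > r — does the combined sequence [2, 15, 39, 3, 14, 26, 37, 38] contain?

7

Take each right-half value and tally the left-half values above it:
r = 3: 15, 39 → 2
r = 14: 15, 39 → 2
r = 26: 39 → 1
r = 37: 39 → 1
r = 38: 39 → 1
Cross-inversions: 2 + 2 + 1 + 1 + 1 = 7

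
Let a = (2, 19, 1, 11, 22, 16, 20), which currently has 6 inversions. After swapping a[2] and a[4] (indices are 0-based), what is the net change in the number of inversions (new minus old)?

+3

Positions 2 and 4 hold 1 and 22; after swapping, the array is [2, 19, 22, 11, 1, 16, 20].
Element-by-element contributions:
2 → 1 → 1
19 → 11, 1, 16 → 3
22 → 11, 1, 16, 20 → 4
11 → 1 → 1
1 → none → 0
16 → none → 0
20 → none → 0
Sum: 1 + 3 + 4 + 1 + 0 + 0 + 0 = 9
Change: 9 − 6 = +3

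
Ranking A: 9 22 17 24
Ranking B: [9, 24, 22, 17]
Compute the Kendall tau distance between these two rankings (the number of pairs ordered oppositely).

Discordant pairs: 2

Assign each item its position (1..4) in the first ordering, then rewrite the second ordering as that position sequence:
positions: 9→1, 22→2, 17→3, 24→4
second ordering as positions: [1, 4, 2, 3]
Discordant pairs = inversions in this position sequence.
1: 0
4: 2, 3 → 2
2: 0
3: 0
Total: 0 + 2 + 0 + 0 = 2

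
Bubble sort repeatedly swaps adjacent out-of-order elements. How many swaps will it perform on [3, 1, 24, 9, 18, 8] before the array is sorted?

Adjacent swaps: 6

The minimum number of adjacent swaps to sort an array equals its inversion count, since every such swap removes exactly one inversion.
Count inversions — for each element, later elements that are smaller:
3: 1 → 1
1: none → 0
24: 9, 18, 8 → 3
9: 8 → 1
18: 8 → 1
8: none → 0
Total inversions: 1 + 0 + 3 + 1 + 1 + 0 = 6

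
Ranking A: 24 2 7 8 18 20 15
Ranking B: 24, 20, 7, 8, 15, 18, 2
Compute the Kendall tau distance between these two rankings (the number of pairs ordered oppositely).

Assign each item its position (1..7) in the first ordering, then rewrite the second ordering as that position sequence:
positions: 24→1, 2→2, 7→3, 8→4, 18→5, 20→6, 15→7
second ordering as positions: [1, 6, 3, 4, 7, 5, 2]
Discordant pairs = inversions in this position sequence.
1: 0
6: 3, 4, 5, 2 → 4
3: 2 → 1
4: 2 → 1
7: 5, 2 → 2
5: 2 → 1
2: 0
Total: 0 + 4 + 1 + 1 + 2 + 1 + 0 = 9

9 discordant pairs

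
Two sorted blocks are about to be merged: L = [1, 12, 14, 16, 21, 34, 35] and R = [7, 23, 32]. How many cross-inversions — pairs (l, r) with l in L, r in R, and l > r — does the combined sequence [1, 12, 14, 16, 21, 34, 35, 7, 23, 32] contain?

Take each right-half value and tally the left-half values above it:
r = 7: 12, 14, 16, 21, 34, 35 → 6
r = 23: 34, 35 → 2
r = 32: 34, 35 → 2
Cross-inversions: 6 + 2 + 2 = 10

10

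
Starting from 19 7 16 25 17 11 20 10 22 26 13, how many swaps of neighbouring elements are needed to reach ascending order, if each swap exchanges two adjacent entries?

23

Each adjacent swap fixes exactly one inversion, so the minimum swap count equals the number of inversions.
Count inversions — for each element, later elements that are smaller:
19: 7, 16, 17, 11, 10, 13 → 6
7: none → 0
16: 11, 10, 13 → 3
25: 17, 11, 20, 10, 22, 13 → 6
17: 11, 10, 13 → 3
11: 10 → 1
20: 10, 13 → 2
10: none → 0
22: 13 → 1
26: 13 → 1
13: none → 0
Total inversions: 6 + 0 + 3 + 6 + 3 + 1 + 2 + 0 + 1 + 1 + 0 = 23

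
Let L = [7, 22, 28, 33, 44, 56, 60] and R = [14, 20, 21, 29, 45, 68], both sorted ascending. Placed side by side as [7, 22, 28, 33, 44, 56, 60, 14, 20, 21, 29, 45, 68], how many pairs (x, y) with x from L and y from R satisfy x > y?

Count, for every r in R, how many entries of L exceed r:
r = 14: 22, 28, 33, 44, 56, 60 → 6
r = 20: 22, 28, 33, 44, 56, 60 → 6
r = 21: 22, 28, 33, 44, 56, 60 → 6
r = 29: 33, 44, 56, 60 → 4
r = 45: 56, 60 → 2
r = 68: none → 0
Cross-inversions: 6 + 6 + 6 + 4 + 2 + 0 = 24

24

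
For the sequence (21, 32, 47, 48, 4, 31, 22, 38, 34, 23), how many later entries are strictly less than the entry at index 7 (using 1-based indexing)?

The element at index 7 is 22.
Elements after it: 38, 34, 23
None of them are smaller than 22.

0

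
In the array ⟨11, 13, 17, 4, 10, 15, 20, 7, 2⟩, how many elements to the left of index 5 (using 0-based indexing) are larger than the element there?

The element at index 5 is 15.
Elements before it: 11, 13, 17, 4, 10
Those larger than 15: 17

1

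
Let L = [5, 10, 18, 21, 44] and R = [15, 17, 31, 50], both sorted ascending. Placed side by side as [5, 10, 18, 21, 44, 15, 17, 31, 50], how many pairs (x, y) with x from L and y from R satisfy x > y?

7

Count, for every r in R, how many entries of L exceed r:
r = 15: 18, 21, 44 → 3
r = 17: 18, 21, 44 → 3
r = 31: 44 → 1
r = 50: none → 0
Cross-inversions: 3 + 3 + 1 + 0 = 7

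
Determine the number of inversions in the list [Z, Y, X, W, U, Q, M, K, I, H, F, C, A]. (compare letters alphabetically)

For each element, count later entries that are smaller:
Z: 12
Y: 11
X: 10
W: 9
U: 8
Q: 7
M: 6
K: 5
I: 4
H: 3
F: 2
C: 1
A: 0
Sum: 12 + 11 + 10 + 9 + 8 + 7 + 6 + 5 + 4 + 3 + 2 + 1 + 0 = 78

There are 78 inversions.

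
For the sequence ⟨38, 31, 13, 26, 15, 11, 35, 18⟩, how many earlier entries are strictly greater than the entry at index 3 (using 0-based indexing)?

2

The element at index 3 is 26.
Elements before it: 38, 31, 13
Those larger than 26: 38, 31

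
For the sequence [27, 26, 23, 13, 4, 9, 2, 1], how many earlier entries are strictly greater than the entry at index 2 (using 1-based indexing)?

The element at index 2 is 26.
Elements before it: 27
Those larger than 26: 27

1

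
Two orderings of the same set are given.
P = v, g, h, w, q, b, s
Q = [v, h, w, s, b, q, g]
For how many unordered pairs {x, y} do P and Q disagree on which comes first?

Assign each item its position (1..7) in the first ordering, then rewrite the second ordering as that position sequence:
positions: v→1, g→2, h→3, w→4, q→5, b→6, s→7
second ordering as positions: [1, 3, 4, 7, 6, 5, 2]
Discordant pairs = inversions in this position sequence.
1: 0
3: 2 → 1
4: 2 → 1
7: 6, 5, 2 → 3
6: 5, 2 → 2
5: 2 → 1
2: 0
Total: 0 + 1 + 1 + 3 + 2 + 1 + 0 = 8

8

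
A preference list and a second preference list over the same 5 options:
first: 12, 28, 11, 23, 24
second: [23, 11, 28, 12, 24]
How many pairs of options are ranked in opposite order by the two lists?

Assign each item its position (1..5) in the first ordering, then rewrite the second ordering as that position sequence:
positions: 12→1, 28→2, 11→3, 23→4, 24→5
second ordering as positions: [4, 3, 2, 1, 5]
Discordant pairs = inversions in this position sequence.
4: 3, 2, 1 → 3
3: 2, 1 → 2
2: 1 → 1
1: 0
5: 0
Total: 3 + 2 + 1 + 0 + 0 = 6

6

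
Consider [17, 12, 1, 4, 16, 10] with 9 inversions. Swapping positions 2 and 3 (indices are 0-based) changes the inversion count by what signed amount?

Positions 2 and 3 hold 1 and 4; after swapping, the array is [17, 12, 4, 1, 16, 10].
Element-by-element contributions:
17: 5
12: 3
4: 1
1: 0
16: 1
10: 0
Sum: 5 + 3 + 1 + 0 + 1 + 0 = 10
Change: 10 − 9 = +1

+1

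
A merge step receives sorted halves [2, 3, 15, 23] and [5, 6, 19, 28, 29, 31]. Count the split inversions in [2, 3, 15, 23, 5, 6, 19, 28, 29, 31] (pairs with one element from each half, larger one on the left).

5 cross-inversions

For each element r of the right run, count left-run elements greater than r:
r = 5: 15, 23 → 2
r = 6: 15, 23 → 2
r = 19: 23 → 1
r = 28: none → 0
r = 29: none → 0
r = 31: none → 0
Cross-inversions: 2 + 2 + 1 + 0 + 0 + 0 = 5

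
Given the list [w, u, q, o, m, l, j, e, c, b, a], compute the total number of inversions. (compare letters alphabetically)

55 inversions

Sweep left to right; for each value list the smaller values that follow it:
w: 10
u: 9
q: 8
o: 7
m: 6
l: 5
j: 4
e: 3
c: 2
b: 1
a: 0
Sum: 10 + 9 + 8 + 7 + 6 + 5 + 4 + 3 + 2 + 1 + 0 = 55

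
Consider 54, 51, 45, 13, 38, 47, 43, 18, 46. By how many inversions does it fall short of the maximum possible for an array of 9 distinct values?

12

Maximum inversions for 9 distinct elements is C(9, 2) = 9·8/2 = 36.
Current inversions — for each element, count later smaller elements:
54: 8
51: 7
45: 4
13: 0
38: 1
47: 3
43: 1
18: 0
46: 0
Current total: 8 + 7 + 4 + 0 + 1 + 3 + 1 + 0 + 0 = 24
Shortfall: 36 − 24 = 12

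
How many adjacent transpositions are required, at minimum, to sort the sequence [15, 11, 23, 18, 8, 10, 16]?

12

Minimum adjacent swaps = number of inversions (each swap of adjacent out-of-order elements removes one inversion and no swap can remove more).
Count inversions — for each element, later elements that are smaller:
15: 11, 8, 10 → 3
11: 8, 10 → 2
23: 18, 8, 10, 16 → 4
18: 8, 10, 16 → 3
8: none → 0
10: none → 0
16: none → 0
Total inversions: 3 + 2 + 4 + 3 + 0 + 0 + 0 = 12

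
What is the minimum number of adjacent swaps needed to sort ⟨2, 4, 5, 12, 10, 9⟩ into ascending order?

The minimum number of adjacent swaps to sort an array equals its inversion count, since every such swap removes exactly one inversion.
Count inversions — for each element, later elements that are smaller:
2: none → 0
4: none → 0
5: none → 0
12: 10, 9 → 2
10: 9 → 1
9: none → 0
Total inversions: 0 + 0 + 0 + 2 + 1 + 0 = 3

3 swaps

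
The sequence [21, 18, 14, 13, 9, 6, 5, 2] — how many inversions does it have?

28

Sweep left to right; for each value list the smaller values that follow it:
21: 7
18: 6
14: 5
13: 4
9: 3
6: 2
5: 1
2: 0
Sum: 7 + 6 + 5 + 4 + 3 + 2 + 1 + 0 = 28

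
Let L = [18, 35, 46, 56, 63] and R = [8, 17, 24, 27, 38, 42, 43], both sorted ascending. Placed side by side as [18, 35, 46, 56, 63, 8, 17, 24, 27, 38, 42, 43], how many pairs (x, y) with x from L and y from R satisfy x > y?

For each element r of the right run, count left-run elements greater than r:
r = 8: 18, 35, 46, 56, 63 → 5
r = 17: 18, 35, 46, 56, 63 → 5
r = 24: 35, 46, 56, 63 → 4
r = 27: 35, 46, 56, 63 → 4
r = 38: 46, 56, 63 → 3
r = 42: 46, 56, 63 → 3
r = 43: 46, 56, 63 → 3
Cross-inversions: 5 + 5 + 4 + 4 + 3 + 3 + 3 = 27

There are 27 split inversions.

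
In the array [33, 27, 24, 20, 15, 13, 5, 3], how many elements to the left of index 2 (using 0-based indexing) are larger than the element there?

2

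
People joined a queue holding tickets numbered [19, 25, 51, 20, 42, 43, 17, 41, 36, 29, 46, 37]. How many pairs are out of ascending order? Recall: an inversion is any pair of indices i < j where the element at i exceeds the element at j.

28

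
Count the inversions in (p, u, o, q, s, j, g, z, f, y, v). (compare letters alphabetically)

26

Sweep left to right; for each value list the smaller values that follow it:
p → o, j, g, f → 4
u → o, q, s, j, g, f → 6
o → j, g, f → 3
q → j, g, f → 3
s → j, g, f → 3
j → g, f → 2
g → f → 1
z → f, y, v → 3
f → none → 0
y → v → 1
v → none → 0
Sum: 4 + 6 + 3 + 3 + 3 + 2 + 1 + 3 + 0 + 1 + 0 = 26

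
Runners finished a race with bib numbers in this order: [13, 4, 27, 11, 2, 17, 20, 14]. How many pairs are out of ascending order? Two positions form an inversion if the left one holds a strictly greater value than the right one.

12

Sweep left to right; for each value list the smaller values that follow it:
13: 3
4: 1
27: 5
11: 1
2: 0
17: 1
20: 1
14: 0
Sum: 3 + 1 + 5 + 1 + 0 + 1 + 1 + 0 = 12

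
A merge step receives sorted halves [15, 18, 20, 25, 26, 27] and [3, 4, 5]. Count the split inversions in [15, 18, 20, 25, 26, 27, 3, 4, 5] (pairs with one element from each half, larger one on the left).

For each element r of the right run, count left-run elements greater than r:
r = 3: 15, 18, 20, 25, 26, 27 → 6
r = 4: 15, 18, 20, 25, 26, 27 → 6
r = 5: 15, 18, 20, 25, 26, 27 → 6
Cross-inversions: 6 + 6 + 6 = 18

18 split inversions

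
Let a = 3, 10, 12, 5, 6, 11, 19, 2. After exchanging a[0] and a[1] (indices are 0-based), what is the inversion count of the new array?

Positions 0 and 1 hold 3 and 10; after swapping, the array is [10, 3, 12, 5, 6, 11, 19, 2].
Count, for each position, how many later elements it exceeds:
10: 4
3: 1
12: 4
5: 1
6: 1
11: 1
19: 1
2: 0
Sum: 4 + 1 + 4 + 1 + 1 + 1 + 1 + 0 = 13

13 inversions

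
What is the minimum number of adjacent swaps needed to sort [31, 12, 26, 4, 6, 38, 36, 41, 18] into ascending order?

14 adjacent swaps

Minimum adjacent swaps = number of inversions (each swap of adjacent out-of-order elements removes one inversion and no swap can remove more).
Count inversions — for each element, later elements that are smaller:
31: 12, 26, 4, 6, 18 → 5
12: 4, 6 → 2
26: 4, 6, 18 → 3
4: none → 0
6: none → 0
38: 36, 18 → 2
36: 18 → 1
41: 18 → 1
18: none → 0
Total inversions: 5 + 2 + 3 + 0 + 0 + 2 + 1 + 1 + 0 = 14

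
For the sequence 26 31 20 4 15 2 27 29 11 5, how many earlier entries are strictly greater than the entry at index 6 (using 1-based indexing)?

5 such elements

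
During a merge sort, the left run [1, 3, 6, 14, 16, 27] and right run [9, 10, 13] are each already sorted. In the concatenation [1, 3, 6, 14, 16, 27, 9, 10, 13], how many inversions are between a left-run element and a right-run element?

For each element r of the right run, count left-run elements greater than r:
r = 9: 14, 16, 27 → 3
r = 10: 14, 16, 27 → 3
r = 13: 14, 16, 27 → 3
Cross-inversions: 3 + 3 + 3 = 9

Split inversions: 9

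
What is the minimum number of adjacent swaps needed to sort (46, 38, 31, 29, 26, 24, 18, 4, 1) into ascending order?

The minimum number of adjacent swaps to sort an array equals its inversion count, since every such swap removes exactly one inversion.
Count inversions — for each element, later elements that are smaller:
46: 38, 31, 29, 26, 24, 18, 4, 1 → 8
38: 31, 29, 26, 24, 18, 4, 1 → 7
31: 29, 26, 24, 18, 4, 1 → 6
29: 26, 24, 18, 4, 1 → 5
26: 24, 18, 4, 1 → 4
24: 18, 4, 1 → 3
18: 4, 1 → 2
4: 1 → 1
1: none → 0
Total inversions: 8 + 7 + 6 + 5 + 4 + 3 + 2 + 1 + 0 = 36

36 swaps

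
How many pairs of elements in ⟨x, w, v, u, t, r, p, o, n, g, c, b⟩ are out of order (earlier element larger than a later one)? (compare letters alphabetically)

Inversions: 66

Sweep left to right; for each value list the smaller values that follow it:
x: 11
w: 10
v: 9
u: 8
t: 7
r: 6
p: 5
o: 4
n: 3
g: 2
c: 1
b: 0
Sum: 11 + 10 + 9 + 8 + 7 + 6 + 5 + 4 + 3 + 2 + 1 + 0 = 66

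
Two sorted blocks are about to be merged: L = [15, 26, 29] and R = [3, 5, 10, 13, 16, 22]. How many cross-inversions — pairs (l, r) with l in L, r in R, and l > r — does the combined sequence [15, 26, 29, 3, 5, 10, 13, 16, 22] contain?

There are 16 cross-inversions.

Take each right-half value and tally the left-half values above it:
r = 3: 15, 26, 29 → 3
r = 5: 15, 26, 29 → 3
r = 10: 15, 26, 29 → 3
r = 13: 15, 26, 29 → 3
r = 16: 26, 29 → 2
r = 22: 26, 29 → 2
Cross-inversions: 3 + 3 + 3 + 3 + 2 + 2 = 16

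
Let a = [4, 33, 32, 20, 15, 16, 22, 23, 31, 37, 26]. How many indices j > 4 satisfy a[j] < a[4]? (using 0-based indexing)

0

The element at index 4 is 15.
Elements after it: 16, 22, 23, 31, 37, 26
None of them are smaller than 15.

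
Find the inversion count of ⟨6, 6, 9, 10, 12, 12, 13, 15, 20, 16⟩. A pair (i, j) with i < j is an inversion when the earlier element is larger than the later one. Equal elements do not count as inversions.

Count, for each position, how many later elements it exceeds:
6 → none → 0
6 → none → 0
9 → none → 0
10 → none → 0
12 → none → 0
12 → none → 0
13 → none → 0
15 → none → 0
20 → 16 → 1
16 → none → 0
Sum: 0 + 0 + 0 + 0 + 0 + 0 + 0 + 0 + 1 + 0 = 1

1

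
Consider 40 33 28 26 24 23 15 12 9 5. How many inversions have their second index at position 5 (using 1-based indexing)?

4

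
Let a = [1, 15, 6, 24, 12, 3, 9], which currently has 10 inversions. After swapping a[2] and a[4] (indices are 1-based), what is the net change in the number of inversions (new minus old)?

+1

Positions 2 and 4 hold 15 and 24; after swapping, the array is [1, 24, 6, 15, 12, 3, 9].
For each element, count later entries that are smaller:
1: 0
24: 5
6: 1
15: 3
12: 2
3: 0
9: 0
Sum: 0 + 5 + 1 + 3 + 2 + 0 + 0 = 11
Change: 11 − 10 = +1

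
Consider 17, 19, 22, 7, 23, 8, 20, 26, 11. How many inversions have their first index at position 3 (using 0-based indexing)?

0

The element at index 3 is 7.
Elements after it: 23, 8, 20, 26, 11
None of them are smaller than 7.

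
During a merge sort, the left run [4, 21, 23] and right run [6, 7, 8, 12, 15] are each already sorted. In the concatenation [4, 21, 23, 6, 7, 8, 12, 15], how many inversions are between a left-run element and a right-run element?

10 cross-inversions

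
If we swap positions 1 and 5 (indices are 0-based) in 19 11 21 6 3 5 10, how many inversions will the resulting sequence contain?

Positions 1 and 5 hold 11 and 5; after swapping, the array is [19, 5, 21, 6, 3, 11, 10].
Element-by-element contributions:
19 → 5, 6, 3, 11, 10 → 5
5 → 3 → 1
21 → 6, 3, 11, 10 → 4
6 → 3 → 1
3 → none → 0
11 → 10 → 1
10 → none → 0
Sum: 5 + 1 + 4 + 1 + 0 + 1 + 0 = 12

12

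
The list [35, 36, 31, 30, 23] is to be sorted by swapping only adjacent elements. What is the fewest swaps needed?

Minimum adjacent swaps = number of inversions (each swap of adjacent out-of-order elements removes one inversion and no swap can remove more).
Count inversions — for each element, later elements that are smaller:
35: 31, 30, 23 → 3
36: 31, 30, 23 → 3
31: 30, 23 → 2
30: 23 → 1
23: none → 0
Total inversions: 3 + 3 + 2 + 1 + 0 = 9

9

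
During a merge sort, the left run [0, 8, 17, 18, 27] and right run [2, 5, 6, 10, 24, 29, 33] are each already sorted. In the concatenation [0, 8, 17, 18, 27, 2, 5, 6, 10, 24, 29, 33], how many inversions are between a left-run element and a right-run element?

Count, for every r in R, how many entries of L exceed r:
r = 2: 8, 17, 18, 27 → 4
r = 5: 8, 17, 18, 27 → 4
r = 6: 8, 17, 18, 27 → 4
r = 10: 17, 18, 27 → 3
r = 24: 27 → 1
r = 29: none → 0
r = 33: none → 0
Cross-inversions: 4 + 4 + 4 + 3 + 1 + 0 + 0 = 16

There are 16 cross-inversions.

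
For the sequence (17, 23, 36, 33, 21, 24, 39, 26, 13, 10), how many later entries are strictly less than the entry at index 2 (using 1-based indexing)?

3 such elements

The element at index 2 is 23.
Elements after it: 36, 33, 21, 24, 39, 26, 13, 10
Those smaller than 23: 21, 13, 10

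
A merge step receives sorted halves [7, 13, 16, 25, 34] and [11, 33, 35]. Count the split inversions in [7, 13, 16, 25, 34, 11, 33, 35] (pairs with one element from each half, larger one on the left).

Count, for every r in R, how many entries of L exceed r:
r = 11: 13, 16, 25, 34 → 4
r = 33: 34 → 1
r = 35: none → 0
Cross-inversions: 4 + 1 + 0 = 5

There are 5 split inversions.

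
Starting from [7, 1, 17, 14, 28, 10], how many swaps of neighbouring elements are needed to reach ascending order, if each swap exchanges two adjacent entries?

5 swaps

Minimum adjacent swaps = number of inversions (each swap of adjacent out-of-order elements removes one inversion and no swap can remove more).
Count inversions — for each element, later elements that are smaller:
7: 1 → 1
1: none → 0
17: 14, 10 → 2
14: 10 → 1
28: 10 → 1
10: none → 0
Total inversions: 1 + 0 + 2 + 1 + 1 + 0 = 5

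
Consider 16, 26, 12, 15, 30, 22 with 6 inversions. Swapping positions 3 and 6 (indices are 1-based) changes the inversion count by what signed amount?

Positions 3 and 6 hold 12 and 22; after swapping, the array is [16, 26, 22, 15, 30, 12].
Element-by-element contributions:
16: 2
26: 3
22: 2
15: 1
30: 1
12: 0
Sum: 2 + 3 + 2 + 1 + 1 + 0 = 9
Change: 9 − 6 = +3

+3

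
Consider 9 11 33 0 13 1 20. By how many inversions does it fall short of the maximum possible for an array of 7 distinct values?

12

Maximum inversions for 7 distinct elements is C(7, 2) = 7·6/2 = 21.
Current inversions — for each element, count later smaller elements:
9: 2
11: 2
33: 4
0: 0
13: 1
1: 0
20: 0
Current total: 2 + 2 + 4 + 0 + 1 + 0 + 0 = 9
Shortfall: 21 − 9 = 12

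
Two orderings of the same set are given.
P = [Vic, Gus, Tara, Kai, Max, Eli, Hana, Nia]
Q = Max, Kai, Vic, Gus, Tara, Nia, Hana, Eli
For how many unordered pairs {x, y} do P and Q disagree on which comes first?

10

Assign each item its position (1..8) in the first ordering, then rewrite the second ordering as that position sequence:
positions: Vic→1, Gus→2, Tara→3, Kai→4, Max→5, Eli→6, Hana→7, Nia→8
second ordering as positions: [5, 4, 1, 2, 3, 8, 7, 6]
Discordant pairs = inversions in this position sequence.
5: 4, 1, 2, 3 → 4
4: 1, 2, 3 → 3
1: 0
2: 0
3: 0
8: 7, 6 → 2
7: 6 → 1
6: 0
Total: 4 + 3 + 0 + 0 + 0 + 2 + 1 + 0 = 10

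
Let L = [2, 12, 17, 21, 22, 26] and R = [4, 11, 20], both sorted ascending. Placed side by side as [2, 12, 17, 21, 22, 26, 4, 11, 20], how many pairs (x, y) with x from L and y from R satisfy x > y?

Cross-inversions: 13

For each element r of the right run, count left-run elements greater than r:
r = 4: 12, 17, 21, 22, 26 → 5
r = 11: 12, 17, 21, 22, 26 → 5
r = 20: 21, 22, 26 → 3
Cross-inversions: 5 + 5 + 3 = 13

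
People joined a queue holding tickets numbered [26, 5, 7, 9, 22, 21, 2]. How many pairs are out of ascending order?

12

Count, for each position, how many later elements it exceeds:
26: 6
5: 1
7: 1
9: 1
22: 2
21: 1
2: 0
Sum: 6 + 1 + 1 + 1 + 2 + 1 + 0 = 12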